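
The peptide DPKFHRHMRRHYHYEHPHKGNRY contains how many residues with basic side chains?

12

K, R, and H are the three residues with basic side chains (ε-amine, guanidinium, and imidazole respectively).
Matching residues: K3, H5, R6, H7, R9, R10, H11, H13, H16, H18, K19, R22.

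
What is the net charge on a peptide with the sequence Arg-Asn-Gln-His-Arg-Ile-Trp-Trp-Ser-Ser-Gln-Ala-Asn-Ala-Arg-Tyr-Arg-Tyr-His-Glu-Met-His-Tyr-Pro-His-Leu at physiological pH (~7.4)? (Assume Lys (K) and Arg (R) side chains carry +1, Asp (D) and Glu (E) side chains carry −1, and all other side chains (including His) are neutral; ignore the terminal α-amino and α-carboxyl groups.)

+3

Positive (K, R): Arg1, Arg5, Arg15, Arg17 → +4.
Negative (D, E): Glu20 → −1.
Net charge = (+4) + (−1) = +3.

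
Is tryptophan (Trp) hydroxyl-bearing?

S, T, and Y are the three residues with a side-chain hydroxyl.
Tryptophan is not in this group.

No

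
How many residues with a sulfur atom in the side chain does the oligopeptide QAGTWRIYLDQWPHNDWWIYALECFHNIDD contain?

Only Cys (C) and Met (M) have a sulfur atom in the side chain.
Matching residues: C24.

1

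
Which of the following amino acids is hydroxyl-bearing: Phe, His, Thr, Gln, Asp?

S, T, and Y are the three residues with a side-chain hydroxyl.
Of the listed options, only Thr belongs to this group.

Thr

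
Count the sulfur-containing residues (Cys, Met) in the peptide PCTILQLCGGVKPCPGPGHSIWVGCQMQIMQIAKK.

Matching residues: C2, C8, C14, C25, M27, M30.

6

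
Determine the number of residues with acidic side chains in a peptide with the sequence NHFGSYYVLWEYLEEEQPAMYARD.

The acidic residues are Asp (D) and Glu (E), whose side chains end in a carboxylate group.
Matching residues: E11, E14, E15, E16, D24.

5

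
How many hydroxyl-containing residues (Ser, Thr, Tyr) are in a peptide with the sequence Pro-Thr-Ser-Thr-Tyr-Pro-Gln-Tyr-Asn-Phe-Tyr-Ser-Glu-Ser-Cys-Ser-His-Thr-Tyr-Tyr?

Matching residues: Thr2, Ser3, Thr4, Tyr5, Tyr8, Tyr11, Ser12, Ser14, Ser16, Thr18, Tyr19, Tyr20.

12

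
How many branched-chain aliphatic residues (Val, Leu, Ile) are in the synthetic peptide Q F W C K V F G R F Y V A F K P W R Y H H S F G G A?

2

Matching residues: V6, V12.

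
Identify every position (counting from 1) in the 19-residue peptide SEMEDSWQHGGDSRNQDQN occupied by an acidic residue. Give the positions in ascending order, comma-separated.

2, 4, 5, 12, 17

Only D (aspartate) and E (glutamate) carry a side-chain carboxylic acid.
Matching residues: E2, E4, D5, D12, D17.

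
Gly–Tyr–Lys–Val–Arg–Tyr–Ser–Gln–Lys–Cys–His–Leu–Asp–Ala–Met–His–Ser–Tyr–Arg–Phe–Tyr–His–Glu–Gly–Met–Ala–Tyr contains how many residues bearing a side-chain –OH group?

7

Serine (S), threonine (T), and tyrosine (Y) each carry a hydroxyl group on the side chain.
Matching residues: Tyr2, Tyr6, Ser7, Ser17, Tyr18, Tyr21, Tyr27.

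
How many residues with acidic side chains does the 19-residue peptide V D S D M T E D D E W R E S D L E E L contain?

Aspartate (D) and glutamate (E) have carboxylic-acid side chains and are the acidic amino acids.
Matching residues: D2, D4, E7, D8, D9, E10, E13, D15, E17, E18.

10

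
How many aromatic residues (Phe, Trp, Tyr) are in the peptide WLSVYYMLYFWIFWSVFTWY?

11

Matching residues: W1, Y5, Y6, Y9, F10, W11, F13, W14, F17, W19, Y20.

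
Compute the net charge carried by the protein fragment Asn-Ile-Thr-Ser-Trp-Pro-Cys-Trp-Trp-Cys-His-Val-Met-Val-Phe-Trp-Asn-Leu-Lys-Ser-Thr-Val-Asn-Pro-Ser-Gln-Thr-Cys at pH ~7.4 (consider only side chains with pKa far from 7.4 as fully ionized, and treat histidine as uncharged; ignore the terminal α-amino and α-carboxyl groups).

Near pH 7.4, K and R contribute +1 each, D and E contribute −1 each, and every other side chain (His included, as stated) is uncharged.
Positive (K, R): Lys19 → +1.
Negative (D, E): none → −0.
Net charge = (+1) + (−0) = +1.

+1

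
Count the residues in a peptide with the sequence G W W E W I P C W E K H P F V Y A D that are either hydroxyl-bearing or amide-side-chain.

1

Hydroxyl-bearing: S, T, Y. Amide-side-chain: N, Q.
Hydroxyl-bearing residues here: Y16 (1).
Amide-side-chain residues here: none (0).
The two groups share no amino acid, so total = 1 + 0 = 1.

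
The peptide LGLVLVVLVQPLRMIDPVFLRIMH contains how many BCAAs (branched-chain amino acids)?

13

V, L, and I make up the branched-chain aliphatic group.
Matching residues: L1, L3, V4, L5, V6, V7, L8, V9, L12, I15, V18, L20, I22.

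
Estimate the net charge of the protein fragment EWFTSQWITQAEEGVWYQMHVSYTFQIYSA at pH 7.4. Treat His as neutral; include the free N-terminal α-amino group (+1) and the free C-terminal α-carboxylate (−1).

-3

The side chains ionized at physiological pH are Lys/Arg (+1) and Asp/Glu (−1); with His treated as neutral, nothing else contributes.
Positive (K, R): none → +0.
Negative (D, E): E1, E12, E13 → −3.
The N-terminus (+1) and C-terminus (−1) cancel.
Net charge = (+0) + (−3) = −3.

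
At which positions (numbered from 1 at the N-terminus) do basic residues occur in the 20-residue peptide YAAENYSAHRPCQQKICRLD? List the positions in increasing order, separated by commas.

9, 10, 15, 18

Lysine (K), arginine (R), and histidine (H) have basic, nitrogen-containing side chains.
Matching residues: H9, R10, K15, R18.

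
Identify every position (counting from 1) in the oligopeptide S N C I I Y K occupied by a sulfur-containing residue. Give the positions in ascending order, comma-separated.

The sulfur-bearing residues are cysteine (–SH) and methionine (–S–CH₃).
Matching residues: C3.

3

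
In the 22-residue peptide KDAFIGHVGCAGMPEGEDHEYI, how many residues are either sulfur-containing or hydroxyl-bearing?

3

Sulfur-containing: C, M. Hydroxyl-bearing: S, T, Y.
Sulfur-containing residues here: C10, M13 (2).
Hydroxyl-bearing residues here: Y21 (1).
The two groups share no amino acid, so total = 2 + 1 = 3.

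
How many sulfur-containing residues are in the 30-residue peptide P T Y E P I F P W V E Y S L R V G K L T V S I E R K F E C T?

1

Only Cys (C) and Met (M) have a sulfur atom in the side chain.
Matching residues: C29.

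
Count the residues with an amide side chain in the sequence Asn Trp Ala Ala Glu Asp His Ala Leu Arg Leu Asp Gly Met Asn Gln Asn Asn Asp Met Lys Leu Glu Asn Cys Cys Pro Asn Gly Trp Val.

Asparagine (N) and glutamine (Q) have uncharged amide side chains.
Matching residues: Asn1, Asn15, Gln16, Asn17, Asn18, Asn24, Asn28.

7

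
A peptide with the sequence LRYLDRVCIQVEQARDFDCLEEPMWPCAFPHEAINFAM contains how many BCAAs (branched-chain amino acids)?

V, L, and I make up the branched-chain aliphatic group.
Matching residues: L1, L4, V7, I9, V11, L20, I34.

7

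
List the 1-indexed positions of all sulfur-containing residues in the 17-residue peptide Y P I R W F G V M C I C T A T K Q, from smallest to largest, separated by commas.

9, 10, 12

The sulfur-bearing residues are cysteine (–SH) and methionine (–S–CH₃).
Matching residues: M9, C10, C12.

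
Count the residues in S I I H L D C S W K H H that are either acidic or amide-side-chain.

1

Acidic: D, E. Amide-side-chain: N, Q.
Acidic residues here: D6 (1).
Amide-side-chain residues here: none (0).
The two groups share no amino acid, so total = 1 + 0 = 1.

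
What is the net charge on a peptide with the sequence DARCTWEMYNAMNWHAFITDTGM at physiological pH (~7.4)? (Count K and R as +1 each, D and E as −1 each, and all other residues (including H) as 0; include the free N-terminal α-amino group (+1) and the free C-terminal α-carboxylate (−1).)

-2

Positive (K, R): R3 → +1.
Negative (D, E): D1, E7, D20 → −3.
The N-terminus (+1) and C-terminus (−1) cancel.
Net charge = (+1) + (−3) = −2.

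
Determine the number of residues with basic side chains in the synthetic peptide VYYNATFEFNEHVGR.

2

K, R, and H are the three residues with basic side chains (ε-amine, guanidinium, and imidazole respectively).
Matching residues: H12, R15.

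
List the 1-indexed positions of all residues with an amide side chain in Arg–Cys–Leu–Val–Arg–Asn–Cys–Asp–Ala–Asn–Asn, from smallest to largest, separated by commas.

Only N (asparagine) and Q (glutamine) carry a side-chain carboxamide.
Matching residues: Asn6, Asn10, Asn11.

6, 10, 11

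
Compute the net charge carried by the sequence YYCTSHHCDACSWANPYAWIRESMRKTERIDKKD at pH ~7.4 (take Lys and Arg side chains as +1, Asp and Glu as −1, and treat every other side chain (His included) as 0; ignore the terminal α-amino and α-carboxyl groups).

Positive (K, R): R21, R25, K26, R29, K32, K33 → +6.
Negative (D, E): D9, E22, E28, D31, D34 → −5.
Net charge = (+6) + (−5) = +1.

+1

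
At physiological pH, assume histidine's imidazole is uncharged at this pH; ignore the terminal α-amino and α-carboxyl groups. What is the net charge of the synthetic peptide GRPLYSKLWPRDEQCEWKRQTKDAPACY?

+2

At pH ~7.4 the Lys and Arg side chains are protonated (+1), the Asp and Glu side chains are deprotonated (−1), and with His taken as neutral all other side chains carry no charge.
Positive (K, R): R2, K7, R11, K18, R19, K22 → +6.
Negative (D, E): D12, E13, E16, D23 → −4.
Net charge = (+6) + (−4) = +2.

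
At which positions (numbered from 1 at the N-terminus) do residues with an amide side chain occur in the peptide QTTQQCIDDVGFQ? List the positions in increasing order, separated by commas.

1, 4, 5, 13

Only N (asparagine) and Q (glutamine) carry a side-chain carboxamide.
Matching residues: Q1, Q4, Q5, Q13.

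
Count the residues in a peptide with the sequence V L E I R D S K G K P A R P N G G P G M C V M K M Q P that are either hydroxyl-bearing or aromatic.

1

Hydroxyl-bearing: S, T, Y. Aromatic: F, W, Y.
Hydroxyl-bearing residues here: S7 (1).
Aromatic residues here: none (0).
(Y belongs to both groups, but none appear in this sequence.) Total = 1 + 0 = 1.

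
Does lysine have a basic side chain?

Lysine (K), arginine (R), and histidine (H) have basic, nitrogen-containing side chains.
Lysine is in this group.

Yes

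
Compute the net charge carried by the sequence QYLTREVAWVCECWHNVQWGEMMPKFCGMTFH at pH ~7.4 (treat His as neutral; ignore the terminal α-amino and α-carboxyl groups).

At pH ~7.4 the Lys and Arg side chains are protonated (+1), the Asp and Glu side chains are deprotonated (−1), and with His taken as neutral all other side chains carry no charge.
Positive (K, R): R5, K25 → +2.
Negative (D, E): E6, E12, E21 → −3.
Net charge = (+2) + (−3) = −1.

-1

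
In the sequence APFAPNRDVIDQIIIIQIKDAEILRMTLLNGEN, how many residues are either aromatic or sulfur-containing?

2

Aromatic: F, W, Y. Sulfur-containing: C, M.
Aromatic residues here: F3 (1).
Sulfur-containing residues here: M26 (1).
The two groups share no amino acid, so total = 1 + 1 = 2.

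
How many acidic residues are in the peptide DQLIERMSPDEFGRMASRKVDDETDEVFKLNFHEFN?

10

The acidic residues are Asp (D) and Glu (E), whose side chains end in a carboxylate group.
Matching residues: D1, E5, D10, E11, D21, D22, E23, D25, E26, E34.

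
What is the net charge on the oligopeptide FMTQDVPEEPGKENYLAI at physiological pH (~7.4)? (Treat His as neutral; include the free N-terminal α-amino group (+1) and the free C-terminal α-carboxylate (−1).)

-3

The side chains ionized at physiological pH are Lys/Arg (+1) and Asp/Glu (−1); with His treated as neutral, nothing else contributes.
Positive (K, R): K12 → +1.
Negative (D, E): D5, E8, E9, E13 → −4.
The N-terminus (+1) and C-terminus (−1) cancel.
Net charge = (+1) + (−4) = −3.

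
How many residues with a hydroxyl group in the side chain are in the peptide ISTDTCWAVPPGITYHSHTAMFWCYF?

8

S, T, and Y are the three residues with a side-chain hydroxyl.
Matching residues: S2, T3, T5, T14, Y15, S17, T19, Y25.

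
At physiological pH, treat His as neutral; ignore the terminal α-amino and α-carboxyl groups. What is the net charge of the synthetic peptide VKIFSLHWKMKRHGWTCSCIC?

+4

Near pH 7.4, K and R contribute +1 each, D and E contribute −1 each, and every other side chain (His included, as stated) is uncharged.
Positive (K, R): K2, K9, K11, R12 → +4.
Negative (D, E): none → −0.
Net charge = (+4) + (−0) = +4.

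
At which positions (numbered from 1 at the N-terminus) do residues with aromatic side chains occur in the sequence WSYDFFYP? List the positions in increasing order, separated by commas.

The aromatic amino acids are Phe (F, benzyl), Trp (W, indole), and Tyr (Y, phenol).
Matching residues: W1, Y3, F5, F6, Y7.

1, 3, 5, 6, 7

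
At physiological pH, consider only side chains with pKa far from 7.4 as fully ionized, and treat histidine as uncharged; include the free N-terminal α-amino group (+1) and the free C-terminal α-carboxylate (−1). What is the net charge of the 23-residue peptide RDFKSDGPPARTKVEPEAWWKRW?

The side chains ionized at physiological pH are Lys/Arg (+1) and Asp/Glu (−1); with His treated as neutral, nothing else contributes.
Positive (K, R): R1, K4, R11, K13, K21, R22 → +6.
Negative (D, E): D2, D6, E15, E17 → −4.
The N-terminus (+1) and C-terminus (−1) cancel.
Net charge = (+6) + (−4) = +2.

+2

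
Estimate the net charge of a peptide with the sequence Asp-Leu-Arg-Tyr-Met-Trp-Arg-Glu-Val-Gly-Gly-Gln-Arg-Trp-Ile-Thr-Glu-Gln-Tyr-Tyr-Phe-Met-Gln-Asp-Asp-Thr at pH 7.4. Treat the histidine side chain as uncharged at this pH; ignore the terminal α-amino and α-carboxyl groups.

At pH ~7.4 the Lys and Arg side chains are protonated (+1), the Asp and Glu side chains are deprotonated (−1), and with His taken as neutral all other side chains carry no charge.
Positive (K, R): Arg3, Arg7, Arg13 → +3.
Negative (D, E): Asp1, Glu8, Glu17, Asp24, Asp25 → −5.
Net charge = (+3) + (−5) = −2.

-2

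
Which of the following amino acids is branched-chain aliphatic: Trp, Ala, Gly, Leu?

V, L, and I make up the branched-chain aliphatic group.
Of the listed options, only Leu belongs to this group.

Leu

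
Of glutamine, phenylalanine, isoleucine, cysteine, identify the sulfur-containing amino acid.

cysteine

Cysteine (C, thiol) and methionine (M, thioether) are the two sulfur-containing amino acids.
Of the listed options, only cysteine belongs to this group.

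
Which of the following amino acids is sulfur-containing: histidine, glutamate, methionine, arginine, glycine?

methionine

Cysteine (C, thiol) and methionine (M, thioether) are the two sulfur-containing amino acids.
Of the listed options, only methionine belongs to this group.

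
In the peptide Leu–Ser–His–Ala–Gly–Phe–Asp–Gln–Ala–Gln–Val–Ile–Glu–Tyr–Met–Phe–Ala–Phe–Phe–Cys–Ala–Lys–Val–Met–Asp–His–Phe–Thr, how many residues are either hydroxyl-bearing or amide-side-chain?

5

Hydroxyl-bearing: S, T, Y. Amide-side-chain: N, Q.
Hydroxyl-bearing residues here: Ser2, Tyr14, Thr28 (3).
Amide-side-chain residues here: Gln8, Gln10 (2).
The two groups share no amino acid, so total = 3 + 2 = 5.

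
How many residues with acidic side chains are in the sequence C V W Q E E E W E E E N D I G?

7

Aspartate (D) and glutamate (E) have carboxylic-acid side chains and are the acidic amino acids.
Matching residues: E5, E6, E7, E9, E10, E11, D13.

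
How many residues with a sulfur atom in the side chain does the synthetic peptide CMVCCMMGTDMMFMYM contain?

The sulfur-bearing residues are cysteine (–SH) and methionine (–S–CH₃).
Matching residues: C1, M2, C4, C5, M6, M7, M11, M12, M14, M16.

10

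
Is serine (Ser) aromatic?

No

F, W, and Y each carry an aromatic ring on the side chain.
Serine is not in this group.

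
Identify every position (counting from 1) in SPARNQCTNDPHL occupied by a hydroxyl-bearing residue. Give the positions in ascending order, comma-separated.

1, 8

Serine (S), threonine (T), and tyrosine (Y) each carry a hydroxyl group on the side chain.
Matching residues: S1, T8.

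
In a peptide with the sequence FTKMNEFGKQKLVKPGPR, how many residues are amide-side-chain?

The amide-side-chain residues are Asn (N) and Gln (Q).
Matching residues: N5, Q10.

2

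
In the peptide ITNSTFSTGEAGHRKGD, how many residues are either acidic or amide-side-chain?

3

Acidic: D, E. Amide-side-chain: N, Q.
Acidic residues here: E10, D17 (2).
Amide-side-chain residues here: N3 (1).
The two groups share no amino acid, so total = 2 + 1 = 3.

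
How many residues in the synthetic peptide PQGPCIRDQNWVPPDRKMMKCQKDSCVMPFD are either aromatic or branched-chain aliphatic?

5

Aromatic: F, W, Y. Branched-chain aliphatic: I, L, V.
Aromatic residues here: W11, F30 (2).
Branched-chain aliphatic residues here: I6, V12, V27 (3).
The two groups share no amino acid, so total = 2 + 3 = 5.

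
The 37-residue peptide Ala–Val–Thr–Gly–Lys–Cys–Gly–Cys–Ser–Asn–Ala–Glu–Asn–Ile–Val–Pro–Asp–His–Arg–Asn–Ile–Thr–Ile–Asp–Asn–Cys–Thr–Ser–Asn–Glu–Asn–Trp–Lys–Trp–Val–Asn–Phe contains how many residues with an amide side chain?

The amide-side-chain residues are Asn (N) and Gln (Q).
Matching residues: Asn10, Asn13, Asn20, Asn25, Asn29, Asn31, Asn36.

7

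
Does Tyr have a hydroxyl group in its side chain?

Yes

S, T, and Y are the three residues with a side-chain hydroxyl.
Tyrosine is in this group.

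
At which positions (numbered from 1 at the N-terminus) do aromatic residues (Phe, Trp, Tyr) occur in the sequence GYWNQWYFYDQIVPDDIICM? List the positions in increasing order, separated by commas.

Matching residues: Y2, W3, W6, Y7, F8, Y9.

2, 3, 6, 7, 8, 9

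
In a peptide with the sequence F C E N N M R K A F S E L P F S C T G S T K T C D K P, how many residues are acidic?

3

Only D (aspartate) and E (glutamate) carry a side-chain carboxylic acid.
Matching residues: E3, E12, D25.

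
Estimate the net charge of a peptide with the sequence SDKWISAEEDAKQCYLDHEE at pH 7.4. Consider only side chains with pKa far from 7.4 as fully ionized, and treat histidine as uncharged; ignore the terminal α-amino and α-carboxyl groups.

-5

The side chains ionized at physiological pH are Lys/Arg (+1) and Asp/Glu (−1); with His treated as neutral, nothing else contributes.
Positive (K, R): K3, K12 → +2.
Negative (D, E): D2, E8, E9, D10, D17, E19, E20 → −7.
Net charge = (+2) + (−7) = −5.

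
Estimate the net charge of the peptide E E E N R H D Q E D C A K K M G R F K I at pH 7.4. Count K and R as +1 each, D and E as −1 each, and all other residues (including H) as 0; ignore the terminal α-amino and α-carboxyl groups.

Positive (K, R): R5, K13, K14, R17, K19 → +5.
Negative (D, E): E1, E2, E3, D7, E9, D10 → −6.
Net charge = (+5) + (−6) = −1.

-1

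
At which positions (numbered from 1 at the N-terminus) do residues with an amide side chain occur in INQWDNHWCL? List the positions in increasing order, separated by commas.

Only N (asparagine) and Q (glutamine) carry a side-chain carboxamide.
Matching residues: N2, Q3, N6.

2, 3, 6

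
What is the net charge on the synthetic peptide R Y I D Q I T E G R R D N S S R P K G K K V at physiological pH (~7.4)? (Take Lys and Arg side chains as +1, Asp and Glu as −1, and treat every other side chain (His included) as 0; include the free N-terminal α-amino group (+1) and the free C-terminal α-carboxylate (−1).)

Positive (K, R): R1, R10, R11, R16, K18, K20, K21 → +7.
Negative (D, E): D4, E8, D12 → −3.
The N-terminus (+1) and C-terminus (−1) cancel.
Net charge = (+7) + (−3) = +4.

+4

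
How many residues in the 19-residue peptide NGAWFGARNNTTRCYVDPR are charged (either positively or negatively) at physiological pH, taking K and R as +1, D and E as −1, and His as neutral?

4

Charged side chains at pH ~7.4: K, R (positive); D, E (negative).
Matching residues: R8, R13, D17, R19.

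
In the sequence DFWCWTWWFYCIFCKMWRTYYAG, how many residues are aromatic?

Phenylalanine (F), tryptophan (W), and tyrosine (Y) have aromatic ring side chains.
Matching residues: F2, W3, W5, W7, W8, F9, Y10, F13, W17, Y20, Y21.

11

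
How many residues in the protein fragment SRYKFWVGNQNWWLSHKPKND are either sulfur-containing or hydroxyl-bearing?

Sulfur-containing: C, M. Hydroxyl-bearing: S, T, Y.
Sulfur-containing residues here: none (0).
Hydroxyl-bearing residues here: S1, Y3, S15 (3).
The two groups share no amino acid, so total = 0 + 3 = 3.

3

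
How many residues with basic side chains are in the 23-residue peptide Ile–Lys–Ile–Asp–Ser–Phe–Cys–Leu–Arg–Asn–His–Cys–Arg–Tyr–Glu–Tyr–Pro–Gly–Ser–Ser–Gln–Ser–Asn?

The basic amino acids are Lys (K), Arg (R), and His (H).
Matching residues: Lys2, Arg9, His11, Arg13.

4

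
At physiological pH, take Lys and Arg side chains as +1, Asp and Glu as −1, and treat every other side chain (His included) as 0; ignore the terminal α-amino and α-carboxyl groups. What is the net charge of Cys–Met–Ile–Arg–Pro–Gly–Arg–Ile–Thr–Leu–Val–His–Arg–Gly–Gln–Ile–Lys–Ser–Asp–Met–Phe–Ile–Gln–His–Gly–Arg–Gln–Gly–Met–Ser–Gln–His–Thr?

+4

Positive (K, R): Arg4, Arg7, Arg13, Lys17, Arg26 → +5.
Negative (D, E): Asp19 → −1.
Net charge = (+5) + (−1) = +4.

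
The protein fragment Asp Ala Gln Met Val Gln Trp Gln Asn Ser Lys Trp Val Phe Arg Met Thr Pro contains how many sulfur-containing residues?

2

The sulfur-bearing residues are cysteine (–SH) and methionine (–S–CH₃).
Matching residues: Met4, Met16.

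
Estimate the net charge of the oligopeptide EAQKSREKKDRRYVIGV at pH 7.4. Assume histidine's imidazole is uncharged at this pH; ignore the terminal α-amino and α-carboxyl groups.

The side chains ionized at physiological pH are Lys/Arg (+1) and Asp/Glu (−1); with His treated as neutral, nothing else contributes.
Positive (K, R): K4, R6, K8, K9, R11, R12 → +6.
Negative (D, E): E1, E7, D10 → −3.
Net charge = (+6) + (−3) = +3.

+3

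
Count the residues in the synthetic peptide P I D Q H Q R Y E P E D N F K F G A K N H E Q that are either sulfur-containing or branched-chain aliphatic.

Sulfur-containing: C, M. Branched-chain aliphatic: I, L, V.
Sulfur-containing residues here: none (0).
Branched-chain aliphatic residues here: I2 (1).
The two groups share no amino acid, so total = 0 + 1 = 1.

1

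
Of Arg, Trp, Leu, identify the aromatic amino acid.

The aromatic amino acids are Phe (F, benzyl), Trp (W, indole), and Tyr (Y, phenol).
Of the listed options, only Trp belongs to this group.

Trp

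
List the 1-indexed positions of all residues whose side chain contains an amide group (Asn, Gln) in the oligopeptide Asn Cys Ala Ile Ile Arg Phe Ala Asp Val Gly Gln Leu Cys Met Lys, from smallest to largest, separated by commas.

1, 12

Matching residues: Asn1, Gln12.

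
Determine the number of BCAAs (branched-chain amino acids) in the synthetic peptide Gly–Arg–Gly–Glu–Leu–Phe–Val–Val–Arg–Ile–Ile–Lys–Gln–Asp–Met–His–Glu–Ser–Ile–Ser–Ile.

V, L, and I make up the branched-chain aliphatic group.
Matching residues: Leu5, Val7, Val8, Ile10, Ile11, Ile19, Ile21.

7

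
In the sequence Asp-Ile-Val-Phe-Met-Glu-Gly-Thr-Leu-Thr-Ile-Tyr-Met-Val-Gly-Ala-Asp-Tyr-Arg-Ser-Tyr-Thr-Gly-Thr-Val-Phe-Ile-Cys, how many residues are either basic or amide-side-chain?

Basic: H, K, R. Amide-side-chain: N, Q.
Basic residues here: Arg19 (1).
Amide-side-chain residues here: none (0).
The two groups share no amino acid, so total = 1 + 0 = 1.

1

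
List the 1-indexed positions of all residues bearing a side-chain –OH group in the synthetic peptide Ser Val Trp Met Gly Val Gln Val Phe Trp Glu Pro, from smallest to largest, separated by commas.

1

S, T, and Y are the three residues with a side-chain hydroxyl.
Matching residues: Ser1.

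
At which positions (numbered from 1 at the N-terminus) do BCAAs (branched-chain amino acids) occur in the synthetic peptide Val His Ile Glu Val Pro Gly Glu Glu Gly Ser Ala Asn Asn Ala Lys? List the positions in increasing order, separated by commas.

V, L, and I make up the branched-chain aliphatic group.
Matching residues: Val1, Ile3, Val5.

1, 3, 5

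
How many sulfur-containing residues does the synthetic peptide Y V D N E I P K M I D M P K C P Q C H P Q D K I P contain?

Only Cys (C) and Met (M) have a sulfur atom in the side chain.
Matching residues: M9, M12, C15, C18.

4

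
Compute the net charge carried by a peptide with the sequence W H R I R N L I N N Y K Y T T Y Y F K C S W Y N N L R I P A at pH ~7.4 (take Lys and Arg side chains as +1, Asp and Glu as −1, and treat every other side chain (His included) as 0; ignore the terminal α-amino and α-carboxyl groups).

Positive (K, R): R3, R5, K12, K19, R27 → +5.
Negative (D, E): none → −0.
Net charge = (+5) + (−0) = +5.

+5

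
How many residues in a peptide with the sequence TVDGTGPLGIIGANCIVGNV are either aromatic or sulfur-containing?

1

Aromatic: F, W, Y. Sulfur-containing: C, M.
Aromatic residues here: none (0).
Sulfur-containing residues here: C15 (1).
The two groups share no amino acid, so total = 0 + 1 = 1.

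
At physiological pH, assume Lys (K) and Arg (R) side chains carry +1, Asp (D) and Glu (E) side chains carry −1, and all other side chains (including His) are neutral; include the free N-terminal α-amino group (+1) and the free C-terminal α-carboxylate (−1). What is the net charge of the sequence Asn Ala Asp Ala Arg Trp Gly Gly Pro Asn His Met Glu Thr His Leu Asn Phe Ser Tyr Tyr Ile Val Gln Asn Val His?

Positive (K, R): Arg5 → +1.
Negative (D, E): Asp3, Glu13 → −2.
The N-terminus (+1) and C-terminus (−1) cancel.
Net charge = (+1) + (−2) = −1.

-1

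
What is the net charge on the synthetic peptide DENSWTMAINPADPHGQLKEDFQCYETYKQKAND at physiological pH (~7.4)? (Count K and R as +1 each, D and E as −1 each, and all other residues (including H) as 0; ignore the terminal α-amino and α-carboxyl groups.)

Positive (K, R): K19, K29, K31 → +3.
Negative (D, E): D1, E2, D13, E20, D21, E26, D34 → −7.
Net charge = (+3) + (−7) = −4.

-4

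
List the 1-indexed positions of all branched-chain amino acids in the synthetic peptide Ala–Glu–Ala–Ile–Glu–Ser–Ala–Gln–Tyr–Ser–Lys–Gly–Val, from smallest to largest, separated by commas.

Valine (V), leucine (L), and isoleucine (I) are the branched-chain amino acids.
Matching residues: Ile4, Val13.

4, 13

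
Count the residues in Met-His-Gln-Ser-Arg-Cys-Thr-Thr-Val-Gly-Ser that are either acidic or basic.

2

Acidic: D, E. Basic: H, K, R.
Acidic residues here: none (0).
Basic residues here: His2, Arg5 (2).
The two groups share no amino acid, so total = 0 + 2 = 2.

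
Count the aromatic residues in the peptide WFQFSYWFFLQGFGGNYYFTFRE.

12

Phenylalanine (F), tryptophan (W), and tyrosine (Y) have aromatic ring side chains.
Matching residues: W1, F2, F4, Y6, W7, F8, F9, F13, Y17, Y18, F19, F21.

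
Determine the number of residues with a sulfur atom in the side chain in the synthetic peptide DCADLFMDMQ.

Cysteine (C, thiol) and methionine (M, thioether) are the two sulfur-containing amino acids.
Matching residues: C2, M7, M9.

3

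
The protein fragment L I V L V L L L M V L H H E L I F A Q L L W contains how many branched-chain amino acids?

14

The BCAAs are Val, Leu, and Ile — aliphatic side chains with a branch point.
Matching residues: L1, I2, V3, L4, V5, L6, L7, L8, V10, L11, L15, I16, L20, L21.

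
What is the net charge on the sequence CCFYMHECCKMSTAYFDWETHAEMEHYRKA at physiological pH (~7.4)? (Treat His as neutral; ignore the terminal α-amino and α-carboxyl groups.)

Near pH 7.4, K and R contribute +1 each, D and E contribute −1 each, and every other side chain (His included, as stated) is uncharged.
Positive (K, R): K10, R28, K29 → +3.
Negative (D, E): E7, D17, E19, E23, E25 → −5.
Net charge = (+3) + (−5) = −2.

-2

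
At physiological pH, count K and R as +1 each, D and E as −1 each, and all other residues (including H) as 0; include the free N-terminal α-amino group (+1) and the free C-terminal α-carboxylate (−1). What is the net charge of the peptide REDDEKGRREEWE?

Positive (K, R): R1, K6, R8, R9 → +4.
Negative (D, E): E2, D3, D4, E5, E10, E11, E13 → −7.
The N-terminus (+1) and C-terminus (−1) cancel.
Net charge = (+4) + (−7) = −3.

-3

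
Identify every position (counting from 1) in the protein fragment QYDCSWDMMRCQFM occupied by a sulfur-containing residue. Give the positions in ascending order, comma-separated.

Cysteine (C, thiol) and methionine (M, thioether) are the two sulfur-containing amino acids.
Matching residues: C4, M8, M9, C11, M14.

4, 8, 9, 11, 14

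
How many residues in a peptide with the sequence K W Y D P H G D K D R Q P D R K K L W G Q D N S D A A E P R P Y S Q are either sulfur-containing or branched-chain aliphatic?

Sulfur-containing: C, M. Branched-chain aliphatic: I, L, V.
Sulfur-containing residues here: none (0).
Branched-chain aliphatic residues here: L18 (1).
The two groups share no amino acid, so total = 0 + 1 = 1.

1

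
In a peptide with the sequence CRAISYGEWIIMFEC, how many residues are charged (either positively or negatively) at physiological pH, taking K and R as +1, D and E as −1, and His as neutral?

Charged side chains at pH ~7.4: K, R (positive); D, E (negative).
Matching residues: R2, E8, E14.

3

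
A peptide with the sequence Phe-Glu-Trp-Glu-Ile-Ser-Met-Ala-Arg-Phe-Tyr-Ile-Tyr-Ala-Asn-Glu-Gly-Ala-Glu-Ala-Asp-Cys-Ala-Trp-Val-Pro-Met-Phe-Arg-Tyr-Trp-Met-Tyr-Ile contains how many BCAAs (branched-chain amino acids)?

4

Valine (V), leucine (L), and isoleucine (I) are the branched-chain amino acids.
Matching residues: Ile5, Ile12, Val25, Ile34.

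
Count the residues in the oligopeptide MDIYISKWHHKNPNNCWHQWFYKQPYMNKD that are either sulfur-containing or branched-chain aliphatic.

5

Sulfur-containing: C, M. Branched-chain aliphatic: I, L, V.
Sulfur-containing residues here: M1, C16, M27 (3).
Branched-chain aliphatic residues here: I3, I5 (2).
The two groups share no amino acid, so total = 3 + 2 = 5.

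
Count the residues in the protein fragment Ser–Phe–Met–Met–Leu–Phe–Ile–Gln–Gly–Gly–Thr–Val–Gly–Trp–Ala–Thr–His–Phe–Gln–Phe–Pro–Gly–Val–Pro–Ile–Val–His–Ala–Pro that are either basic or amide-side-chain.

Basic: H, K, R. Amide-side-chain: N, Q.
Basic residues here: His17, His27 (2).
Amide-side-chain residues here: Gln8, Gln19 (2).
The two groups share no amino acid, so total = 2 + 2 = 4.

4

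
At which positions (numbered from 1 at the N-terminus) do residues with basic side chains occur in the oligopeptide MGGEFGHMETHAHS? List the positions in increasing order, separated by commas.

7, 11, 13

The basic amino acids are Lys (K), Arg (R), and His (H).
Matching residues: H7, H11, H13.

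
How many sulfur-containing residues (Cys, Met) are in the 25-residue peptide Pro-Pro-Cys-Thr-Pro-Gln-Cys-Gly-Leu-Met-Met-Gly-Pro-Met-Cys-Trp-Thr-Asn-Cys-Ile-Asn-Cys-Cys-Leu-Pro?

9

Matching residues: Cys3, Cys7, Met10, Met11, Met14, Cys15, Cys19, Cys22, Cys23.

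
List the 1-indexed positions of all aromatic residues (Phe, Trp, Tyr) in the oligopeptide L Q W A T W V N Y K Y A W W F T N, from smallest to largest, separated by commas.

Matching residues: W3, W6, Y9, Y11, W13, W14, F15.

3, 6, 9, 11, 13, 14, 15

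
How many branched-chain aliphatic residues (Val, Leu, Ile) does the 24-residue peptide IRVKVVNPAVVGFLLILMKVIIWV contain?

Matching residues: I1, V3, V5, V6, V10, V11, L14, L15, I16, L17, V20, I21, I22, V24.

14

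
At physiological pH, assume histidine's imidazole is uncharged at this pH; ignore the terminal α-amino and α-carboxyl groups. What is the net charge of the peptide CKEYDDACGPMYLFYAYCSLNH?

-2

The side chains ionized at physiological pH are Lys/Arg (+1) and Asp/Glu (−1); with His treated as neutral, nothing else contributes.
Positive (K, R): K2 → +1.
Negative (D, E): E3, D5, D6 → −3.
Net charge = (+1) + (−3) = −2.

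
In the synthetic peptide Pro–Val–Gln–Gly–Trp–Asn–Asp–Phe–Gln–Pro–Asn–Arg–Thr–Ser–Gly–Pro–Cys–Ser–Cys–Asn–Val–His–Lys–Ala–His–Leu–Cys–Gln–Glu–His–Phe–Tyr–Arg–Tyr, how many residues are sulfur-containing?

3

Only Cys (C) and Met (M) have a sulfur atom in the side chain.
Matching residues: Cys17, Cys19, Cys27.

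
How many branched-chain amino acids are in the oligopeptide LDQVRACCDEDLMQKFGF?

Valine (V), leucine (L), and isoleucine (I) are the branched-chain amino acids.
Matching residues: L1, V4, L12.

3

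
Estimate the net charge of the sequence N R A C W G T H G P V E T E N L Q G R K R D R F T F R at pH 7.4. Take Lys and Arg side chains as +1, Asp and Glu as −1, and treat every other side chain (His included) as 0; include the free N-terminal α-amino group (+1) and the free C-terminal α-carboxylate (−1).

Positive (K, R): R2, R19, K20, R21, R23, R27 → +6.
Negative (D, E): E12, E14, D22 → −3.
The N-terminus (+1) and C-terminus (−1) cancel.
Net charge = (+6) + (−3) = +3.

+3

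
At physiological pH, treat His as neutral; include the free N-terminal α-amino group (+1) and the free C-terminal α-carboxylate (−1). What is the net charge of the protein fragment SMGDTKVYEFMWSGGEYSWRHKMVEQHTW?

-1

At pH ~7.4 the Lys and Arg side chains are protonated (+1), the Asp and Glu side chains are deprotonated (−1), and with His taken as neutral all other side chains carry no charge.
Positive (K, R): K6, R20, K22 → +3.
Negative (D, E): D4, E9, E16, E25 → −4.
The N-terminus (+1) and C-terminus (−1) cancel.
Net charge = (+3) + (−4) = −1.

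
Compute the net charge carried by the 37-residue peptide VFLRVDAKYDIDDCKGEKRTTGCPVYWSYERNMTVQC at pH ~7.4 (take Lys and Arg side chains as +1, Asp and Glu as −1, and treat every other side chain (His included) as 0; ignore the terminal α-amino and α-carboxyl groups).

0

Positive (K, R): R4, K8, K15, K18, R19, R31 → +6.
Negative (D, E): D6, D10, D12, D13, E17, E30 → −6.
Net charge = (+6) + (−6) = 0.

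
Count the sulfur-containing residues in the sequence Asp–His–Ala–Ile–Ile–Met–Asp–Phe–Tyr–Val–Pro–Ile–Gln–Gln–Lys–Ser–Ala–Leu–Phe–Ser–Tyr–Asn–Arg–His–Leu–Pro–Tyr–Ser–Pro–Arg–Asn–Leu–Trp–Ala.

Cysteine (C, thiol) and methionine (M, thioether) are the two sulfur-containing amino acids.
Matching residues: Met6.

1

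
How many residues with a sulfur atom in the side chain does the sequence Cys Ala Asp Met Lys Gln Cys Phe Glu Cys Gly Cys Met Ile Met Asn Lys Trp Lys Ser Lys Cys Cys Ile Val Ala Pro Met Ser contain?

The sulfur-bearing residues are cysteine (–SH) and methionine (–S–CH₃).
Matching residues: Cys1, Met4, Cys7, Cys10, Cys12, Met13, Met15, Cys22, Cys23, Met28.

10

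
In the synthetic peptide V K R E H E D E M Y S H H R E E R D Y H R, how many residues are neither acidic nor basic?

5

Acidic: D, E. Basic: K, R, H. All other residues are neither.
Matching residues: V1, M9, Y10, S11, Y19.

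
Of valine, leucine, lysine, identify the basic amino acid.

The basic amino acids are Lys (K), Arg (R), and His (H).
Of the listed options, only lysine belongs to this group.

lysine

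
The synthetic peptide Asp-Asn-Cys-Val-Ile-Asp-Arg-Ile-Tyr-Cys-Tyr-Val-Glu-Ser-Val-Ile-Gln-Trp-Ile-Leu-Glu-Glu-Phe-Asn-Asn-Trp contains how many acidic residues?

Aspartate (D) and glutamate (E) have carboxylic-acid side chains and are the acidic amino acids.
Matching residues: Asp1, Asp6, Glu13, Glu21, Glu22.

5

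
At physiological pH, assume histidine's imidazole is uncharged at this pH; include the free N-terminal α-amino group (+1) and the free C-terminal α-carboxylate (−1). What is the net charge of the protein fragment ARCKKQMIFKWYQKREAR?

Near pH 7.4, K and R contribute +1 each, D and E contribute −1 each, and every other side chain (His included, as stated) is uncharged.
Positive (K, R): R2, K4, K5, K10, K14, R15, R18 → +7.
Negative (D, E): E16 → −1.
The N-terminus (+1) and C-terminus (−1) cancel.
Net charge = (+7) + (−1) = +6.

+6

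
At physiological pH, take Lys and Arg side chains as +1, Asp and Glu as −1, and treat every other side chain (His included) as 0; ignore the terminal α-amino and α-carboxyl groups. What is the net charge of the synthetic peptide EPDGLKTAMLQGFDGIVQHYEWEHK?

Positive (K, R): K6, K25 → +2.
Negative (D, E): E1, D3, D14, E21, E23 → −5.
Net charge = (+2) + (−5) = −3.

-3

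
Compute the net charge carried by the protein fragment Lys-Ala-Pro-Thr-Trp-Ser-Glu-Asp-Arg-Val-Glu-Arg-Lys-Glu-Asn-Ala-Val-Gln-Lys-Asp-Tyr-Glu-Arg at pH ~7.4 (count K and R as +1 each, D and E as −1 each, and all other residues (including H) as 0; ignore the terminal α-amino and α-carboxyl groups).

Positive (K, R): Lys1, Arg9, Arg12, Lys13, Lys19, Arg23 → +6.
Negative (D, E): Glu7, Asp8, Glu11, Glu14, Asp20, Glu22 → −6.
Net charge = (+6) + (−6) = 0.

0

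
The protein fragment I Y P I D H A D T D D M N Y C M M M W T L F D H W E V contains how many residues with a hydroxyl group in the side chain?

4

The –OH-bearing residues are Ser, Thr (aliphatic alcohols), and Tyr (phenol).
Matching residues: Y2, T9, Y14, T20.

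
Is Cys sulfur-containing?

Yes

Only Cys (C) and Met (M) have a sulfur atom in the side chain.
Cysteine is in this group.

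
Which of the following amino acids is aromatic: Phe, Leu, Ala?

The aromatic amino acids are Phe (F, benzyl), Trp (W, indole), and Tyr (Y, phenol).
Of the listed options, only Phe belongs to this group.

Phe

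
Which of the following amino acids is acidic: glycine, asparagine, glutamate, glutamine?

glutamate

Only D (aspartate) and E (glutamate) carry a side-chain carboxylic acid.
Of the listed options, only glutamate belongs to this group.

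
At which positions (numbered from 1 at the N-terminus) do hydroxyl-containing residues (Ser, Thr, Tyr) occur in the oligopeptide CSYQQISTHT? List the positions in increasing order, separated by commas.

2, 3, 7, 8, 10

Matching residues: S2, Y3, S7, T8, T10.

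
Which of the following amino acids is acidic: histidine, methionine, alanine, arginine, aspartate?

The acidic residues are Asp (D) and Glu (E), whose side chains end in a carboxylate group.
Of the listed options, only aspartate belongs to this group.

aspartate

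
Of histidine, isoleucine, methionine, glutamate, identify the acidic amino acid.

glutamate

Only D (aspartate) and E (glutamate) carry a side-chain carboxylic acid.
Of the listed options, only glutamate belongs to this group.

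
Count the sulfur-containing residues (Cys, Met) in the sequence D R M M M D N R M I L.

4

Matching residues: M3, M4, M5, M9.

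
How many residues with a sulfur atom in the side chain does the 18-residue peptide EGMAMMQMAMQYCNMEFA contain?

7

Only Cys (C) and Met (M) have a sulfur atom in the side chain.
Matching residues: M3, M5, M6, M8, M10, C13, M15.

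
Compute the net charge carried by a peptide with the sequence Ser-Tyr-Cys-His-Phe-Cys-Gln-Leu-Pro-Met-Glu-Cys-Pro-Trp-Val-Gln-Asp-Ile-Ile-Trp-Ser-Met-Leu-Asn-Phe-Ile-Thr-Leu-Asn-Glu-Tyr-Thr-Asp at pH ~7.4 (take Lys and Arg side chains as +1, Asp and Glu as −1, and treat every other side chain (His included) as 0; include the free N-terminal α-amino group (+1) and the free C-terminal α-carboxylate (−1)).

-4

Positive (K, R): none → +0.
Negative (D, E): Glu11, Asp17, Glu30, Asp33 → −4.
The N-terminus (+1) and C-terminus (−1) cancel.
Net charge = (+0) + (−4) = −4.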